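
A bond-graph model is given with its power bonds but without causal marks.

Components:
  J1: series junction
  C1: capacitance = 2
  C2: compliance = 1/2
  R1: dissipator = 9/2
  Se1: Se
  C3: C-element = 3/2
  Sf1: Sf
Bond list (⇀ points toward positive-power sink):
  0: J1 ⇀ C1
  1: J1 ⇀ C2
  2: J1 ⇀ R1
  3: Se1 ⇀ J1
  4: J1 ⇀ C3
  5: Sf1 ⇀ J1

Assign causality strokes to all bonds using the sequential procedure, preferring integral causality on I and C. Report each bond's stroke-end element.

#3 →J1  (Se1: effort source, stroke at far end)
#5 →Sf1  (Sf1 fixes flow; stroke at Sf1)
#0 →J1  (J1 flow already set via bond 5)
#1 →J1  (J1 flow already set via bond 5)
#2 →J1  (J1: bond 5 brought flow, rest push out)
#4 →J1  (J1 flow already set via bond 5)

β0 →J1
β1 →J1
β2 →J1
β3 →J1
β4 →J1
β5 →Sf1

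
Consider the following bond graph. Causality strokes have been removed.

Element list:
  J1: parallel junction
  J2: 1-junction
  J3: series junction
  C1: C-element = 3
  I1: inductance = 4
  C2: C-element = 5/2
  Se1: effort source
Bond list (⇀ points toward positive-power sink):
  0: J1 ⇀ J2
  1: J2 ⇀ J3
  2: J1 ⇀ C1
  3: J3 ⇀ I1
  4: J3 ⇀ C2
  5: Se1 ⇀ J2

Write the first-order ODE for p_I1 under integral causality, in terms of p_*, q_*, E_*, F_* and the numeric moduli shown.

b5 stroke→J2  (Se1 fixes effort; stroke away)
b2 stroke→J1  (C1: C, integral causality)
b0 stroke→J2  (common-e at J1 fixed by 2)
b1 stroke→J3  (closing 1-jn rule on J2)
b3 stroke→I1  (I1: I, integral causality)
b4 stroke→J3  (J3: bond 3 brought flow, rest push out)

dp_I1/dt = E_Se1 + q_C1/3 - 2*q_C2/5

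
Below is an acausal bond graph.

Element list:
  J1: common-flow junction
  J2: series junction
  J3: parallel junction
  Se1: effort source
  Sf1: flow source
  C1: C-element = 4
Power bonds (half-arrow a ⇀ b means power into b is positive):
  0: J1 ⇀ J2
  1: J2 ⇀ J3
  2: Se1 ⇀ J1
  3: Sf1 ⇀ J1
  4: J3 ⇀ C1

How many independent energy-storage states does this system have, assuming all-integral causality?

1  (C1 all integral)

#2 |J1  (source Se1 imposes e)
#3 |Sf1  (Sf1 (Sf) sets flow on bond)
#0 |J1  (1-jn J1 has f-setter on 3)
#1 |J2  (1-jn J2 has f-setter on 0)
#4 |J3  (closing 0-jn rule on J3)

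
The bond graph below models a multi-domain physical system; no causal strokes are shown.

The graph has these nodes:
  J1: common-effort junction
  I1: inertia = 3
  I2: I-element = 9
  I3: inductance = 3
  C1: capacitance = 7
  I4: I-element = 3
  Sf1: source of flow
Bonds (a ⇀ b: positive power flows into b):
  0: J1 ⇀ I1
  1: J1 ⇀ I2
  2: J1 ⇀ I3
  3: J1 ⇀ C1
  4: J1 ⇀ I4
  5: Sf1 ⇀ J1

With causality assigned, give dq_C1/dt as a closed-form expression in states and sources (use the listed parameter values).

dq_C1/dt = F_Sf1 - p_I1/3 - p_I2/9 - p_I3/3 - p_I4/3

β5 |Sf1  (Sf1 (Sf) sets flow on bond)
β0 |I1  (prefer integral on I1)
β1 |I2  (I2 outputs flow p/I2)
β2 |I3  (I3 outputs flow p/I3)
β3 |J1  (C1 outputs effort q/C1)
β4 |I4  (J1 effort already set via bond 3)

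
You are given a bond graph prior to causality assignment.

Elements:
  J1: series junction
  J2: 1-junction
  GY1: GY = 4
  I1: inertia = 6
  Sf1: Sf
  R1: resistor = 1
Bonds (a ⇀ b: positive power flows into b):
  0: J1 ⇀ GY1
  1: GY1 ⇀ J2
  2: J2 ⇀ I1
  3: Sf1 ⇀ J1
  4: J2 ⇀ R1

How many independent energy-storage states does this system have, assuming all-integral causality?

b3 |Sf1  (Sf1: flow source, stroke at near end)
b0 |J1  (J1 flow already set via bond 3)
b1 |J2  (through GY1, causality inverts; strokes same side of GY1)
b2 |I1  (prefer integral on I1)
b4 |J2  (1-jn J2 has f-setter on 2)

1  (I1 all integral)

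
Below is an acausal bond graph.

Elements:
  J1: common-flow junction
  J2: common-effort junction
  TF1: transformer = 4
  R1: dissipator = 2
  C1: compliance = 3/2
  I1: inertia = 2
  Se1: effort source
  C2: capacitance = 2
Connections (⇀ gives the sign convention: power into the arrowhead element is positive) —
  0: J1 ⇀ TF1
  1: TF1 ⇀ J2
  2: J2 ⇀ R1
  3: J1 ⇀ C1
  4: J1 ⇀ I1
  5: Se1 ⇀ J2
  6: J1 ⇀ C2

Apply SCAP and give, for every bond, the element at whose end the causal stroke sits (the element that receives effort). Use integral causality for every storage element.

b0 →J1
b1 →TF1
b2 →R1
b3 →J1
b4 →I1
b5 →J2
b6 →J1

b5 →J2  (Se1: effort source, stroke at far end)
b1 →TF1  (J2 effort already set via bond 5)
b2 →R1  (J2: bond 5 brought effort, rest push out)
b0 →J1  (TF1: transformer flips bond 1)
b3 →J1  (C1 integral (e out))
b4 →I1  (I1 integral (f out))
b6 →J1  (J1 flow already set via bond 4)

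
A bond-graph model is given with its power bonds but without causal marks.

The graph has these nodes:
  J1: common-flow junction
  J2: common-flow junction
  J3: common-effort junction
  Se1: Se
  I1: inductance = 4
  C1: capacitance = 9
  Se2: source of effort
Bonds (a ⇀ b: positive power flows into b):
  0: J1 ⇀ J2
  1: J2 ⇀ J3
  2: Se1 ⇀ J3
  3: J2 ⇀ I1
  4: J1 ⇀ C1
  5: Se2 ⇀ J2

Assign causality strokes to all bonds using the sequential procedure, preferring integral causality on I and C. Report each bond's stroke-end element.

bond 0 stroke at J2
bond 1 stroke at J2
bond 2 stroke at J3
bond 3 stroke at I1
bond 4 stroke at J1
bond 5 stroke at J2

b2 stroke at J3  (Se1: effort source, stroke at far end)
b5 stroke at J2  (Se2 fixes effort; stroke away)
b1 stroke at J2  (J3: bond 2 brought effort, rest push out)
b3 stroke at I1  (prefer integral on I1)
b0 stroke at J2  (J2: bond 3 brought flow, rest push out)
b4 stroke at J1  (common-f at J1 fixed by 0)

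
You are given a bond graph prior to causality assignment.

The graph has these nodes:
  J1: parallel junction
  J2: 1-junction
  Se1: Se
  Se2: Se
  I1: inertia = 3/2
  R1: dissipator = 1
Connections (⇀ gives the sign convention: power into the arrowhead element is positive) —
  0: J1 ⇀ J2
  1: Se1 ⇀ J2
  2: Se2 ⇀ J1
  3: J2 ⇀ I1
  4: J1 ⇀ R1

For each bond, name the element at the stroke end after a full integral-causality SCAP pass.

β1 stroke→J2  (Se1 (Se) sets effort on bond)
β2 stroke→J1  (Se2 (Se) sets effort on bond)
β0 stroke→J2  (0-jn J1 has e-setter on 2)
β4 stroke→R1  (0-jn J1 has e-setter on 2)
β3 stroke→I1  (J2: last free bond brings flow in)

b0 stroke at J2
b1 stroke at J2
b2 stroke at J1
b3 stroke at I1
b4 stroke at R1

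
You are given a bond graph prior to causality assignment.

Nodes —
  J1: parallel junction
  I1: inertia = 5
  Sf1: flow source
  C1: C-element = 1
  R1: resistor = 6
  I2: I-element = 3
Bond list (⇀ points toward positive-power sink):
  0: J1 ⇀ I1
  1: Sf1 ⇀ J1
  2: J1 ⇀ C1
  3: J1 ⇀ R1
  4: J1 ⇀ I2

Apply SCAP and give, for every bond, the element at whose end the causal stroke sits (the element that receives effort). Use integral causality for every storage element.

#0 |I1
#1 |Sf1
#2 |J1
#3 |R1
#4 |I2

bond 1 stroke→Sf1  (Sf1 fixes flow; stroke at Sf1)
bond 0 stroke→I1  (I1: I, integral causality)
bond 2 stroke→J1  (C1: C, integral causality)
bond 3 stroke→R1  (0-jn J1 has e-setter on 2)
bond 4 stroke→I2  (0-jn J1 has e-setter on 2)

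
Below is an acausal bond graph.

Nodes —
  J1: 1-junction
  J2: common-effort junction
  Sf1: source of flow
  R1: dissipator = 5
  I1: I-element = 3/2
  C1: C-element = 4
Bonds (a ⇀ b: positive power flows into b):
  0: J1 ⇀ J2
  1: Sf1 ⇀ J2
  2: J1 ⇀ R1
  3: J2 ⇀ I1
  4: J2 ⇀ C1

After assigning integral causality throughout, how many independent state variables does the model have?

bond 1 |Sf1  (Sf1: flow source, stroke at near end)
bond 3 |I1  (prefer integral on I1)
bond 4 |J2  (prefer integral on C1)
bond 0 |J1  (common-e at J2 fixed by 4)
bond 2 |R1  (J1 needs exactly one f-in)

2  (C1, I1 all integral)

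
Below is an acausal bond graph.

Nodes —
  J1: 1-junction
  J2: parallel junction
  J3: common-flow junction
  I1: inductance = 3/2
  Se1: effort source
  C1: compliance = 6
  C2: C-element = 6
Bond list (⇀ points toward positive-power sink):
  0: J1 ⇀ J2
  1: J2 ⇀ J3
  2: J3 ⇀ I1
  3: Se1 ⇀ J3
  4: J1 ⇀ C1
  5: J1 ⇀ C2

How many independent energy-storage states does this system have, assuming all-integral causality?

β3 stroke at J3  (source Se1 imposes e)
β2 stroke at I1  (prefer integral on I1)
β1 stroke at J3  (J3 flow already set via bond 2)
β0 stroke at J2  (closing 0-jn rule on J2)
β4 stroke at J1  (1-jn J1 has f-setter on 0)
β5 stroke at J1  (J1: bond 0 brought flow, rest push out)

3  (C1, C2, I1 all integral)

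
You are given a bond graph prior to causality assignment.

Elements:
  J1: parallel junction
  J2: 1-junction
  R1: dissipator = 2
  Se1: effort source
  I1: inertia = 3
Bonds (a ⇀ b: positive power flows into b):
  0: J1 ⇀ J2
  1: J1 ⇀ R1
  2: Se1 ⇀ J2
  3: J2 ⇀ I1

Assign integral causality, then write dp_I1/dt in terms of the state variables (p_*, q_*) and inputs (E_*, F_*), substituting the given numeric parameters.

dp_I1/dt = E_Se1 - 2*p_I1/3

bond 2 →J2  (source Se1 imposes e)
bond 3 →I1  (I1 outputs flow p/I1)
bond 0 →J2  (common-f at J2 fixed by 3)
bond 1 →J1  (closing 0-jn rule on J1)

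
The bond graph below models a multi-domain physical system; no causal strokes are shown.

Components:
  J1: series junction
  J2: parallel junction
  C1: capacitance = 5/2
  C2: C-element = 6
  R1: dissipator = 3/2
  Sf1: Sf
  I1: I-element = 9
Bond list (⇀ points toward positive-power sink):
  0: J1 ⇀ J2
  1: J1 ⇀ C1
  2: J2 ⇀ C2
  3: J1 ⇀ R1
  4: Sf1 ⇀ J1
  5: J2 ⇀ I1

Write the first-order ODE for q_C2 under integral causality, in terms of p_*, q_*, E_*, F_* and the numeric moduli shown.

dq_C2/dt = F_Sf1 - p_I1/9

β4 →Sf1  (source Sf1 imposes f)
β0 →J1  (1-jn J1 has f-setter on 4)
β1 →J1  (1-jn J1 has f-setter on 4)
β3 →J1  (J1: bond 4 brought flow, rest push out)
β2 →J2  (C2 outputs effort q/C2)
β5 →I1  (J2 effort already set via bond 2)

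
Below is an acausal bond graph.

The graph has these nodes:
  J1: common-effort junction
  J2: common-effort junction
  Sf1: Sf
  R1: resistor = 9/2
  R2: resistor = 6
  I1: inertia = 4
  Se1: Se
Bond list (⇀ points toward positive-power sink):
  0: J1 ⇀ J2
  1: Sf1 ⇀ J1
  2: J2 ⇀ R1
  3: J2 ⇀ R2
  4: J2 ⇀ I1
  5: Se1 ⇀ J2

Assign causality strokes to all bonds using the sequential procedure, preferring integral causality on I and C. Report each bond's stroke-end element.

#1 →Sf1  (source Sf1 imposes f)
#5 →J2  (Se1 fixes effort; stroke away)
#0 →J1  (J1: last free bond brings effort in)
#2 →R1  (J2: bond 5 brought effort, rest push out)
#3 →R2  (common-e at J2 fixed by 5)
#4 →I1  (0-jn J2 has e-setter on 5)

bond 0 |J1
bond 1 |Sf1
bond 2 |R1
bond 3 |R2
bond 4 |I1
bond 5 |J2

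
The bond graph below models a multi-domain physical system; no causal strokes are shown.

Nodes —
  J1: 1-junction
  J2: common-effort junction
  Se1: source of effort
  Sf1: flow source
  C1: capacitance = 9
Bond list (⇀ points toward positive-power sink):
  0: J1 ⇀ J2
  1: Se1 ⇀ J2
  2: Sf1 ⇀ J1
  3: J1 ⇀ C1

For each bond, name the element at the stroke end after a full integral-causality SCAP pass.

β0 stroke at J1
β1 stroke at J2
β2 stroke at Sf1
β3 stroke at J1

b1 |J2  (Se1 fixes effort; stroke away)
b2 |Sf1  (source Sf1 imposes f)
b0 |J1  (J1 flow already set via bond 2)
b3 |J1  (common-f at J1 fixed by 2)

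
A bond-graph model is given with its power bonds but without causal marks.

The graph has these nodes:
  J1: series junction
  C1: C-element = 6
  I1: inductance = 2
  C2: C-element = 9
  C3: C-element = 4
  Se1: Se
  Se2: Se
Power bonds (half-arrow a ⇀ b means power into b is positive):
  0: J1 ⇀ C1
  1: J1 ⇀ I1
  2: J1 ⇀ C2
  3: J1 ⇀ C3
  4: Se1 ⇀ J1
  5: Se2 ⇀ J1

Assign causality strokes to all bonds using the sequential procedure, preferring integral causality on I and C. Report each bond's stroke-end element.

#4 |J1  (Se1 (Se) sets effort on bond)
#5 |J1  (Se2 fixes effort; stroke away)
#0 |J1  (prefer integral on C1)
#1 |I1  (I1 integral (f out))
#2 |J1  (J1: bond 1 brought flow, rest push out)
#3 |J1  (1-jn J1 has f-setter on 1)

β0 stroke→J1
β1 stroke→I1
β2 stroke→J1
β3 stroke→J1
β4 stroke→J1
β5 stroke→J1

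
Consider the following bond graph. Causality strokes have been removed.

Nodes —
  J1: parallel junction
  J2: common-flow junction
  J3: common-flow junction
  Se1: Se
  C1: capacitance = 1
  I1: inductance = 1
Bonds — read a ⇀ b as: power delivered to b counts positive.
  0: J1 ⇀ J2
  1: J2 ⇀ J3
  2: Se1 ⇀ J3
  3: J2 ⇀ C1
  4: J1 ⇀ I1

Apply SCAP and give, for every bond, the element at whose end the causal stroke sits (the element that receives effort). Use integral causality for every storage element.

#2 →J3  (Se1 (Se) sets effort on bond)
#1 →J2  (J3 needs exactly one f-in)
#3 →J2  (C1 outputs effort q/C1)
#0 →J1  (only one flow-in slot at J2)
#4 →I1  (J1: bond 0 brought effort, rest push out)

β0 |J1
β1 |J2
β2 |J3
β3 |J2
β4 |I1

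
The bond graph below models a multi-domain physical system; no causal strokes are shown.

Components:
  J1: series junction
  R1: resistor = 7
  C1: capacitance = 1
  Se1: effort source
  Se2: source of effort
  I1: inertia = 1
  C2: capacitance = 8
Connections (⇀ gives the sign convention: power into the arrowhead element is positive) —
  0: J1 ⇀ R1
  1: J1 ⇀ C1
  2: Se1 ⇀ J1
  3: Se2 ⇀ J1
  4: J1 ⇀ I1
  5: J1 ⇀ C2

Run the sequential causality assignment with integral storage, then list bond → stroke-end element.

#0 stroke→J1
#1 stroke→J1
#2 stroke→J1
#3 stroke→J1
#4 stroke→I1
#5 stroke→J1

β2 stroke→J1  (Se1 (Se) sets effort on bond)
β3 stroke→J1  (Se2: effort source, stroke at far end)
β1 stroke→J1  (prefer integral on C1)
β4 stroke→I1  (I1: I, integral causality)
β0 stroke→J1  (J1 flow already set via bond 4)
β5 stroke→J1  (J1: bond 4 brought flow, rest push out)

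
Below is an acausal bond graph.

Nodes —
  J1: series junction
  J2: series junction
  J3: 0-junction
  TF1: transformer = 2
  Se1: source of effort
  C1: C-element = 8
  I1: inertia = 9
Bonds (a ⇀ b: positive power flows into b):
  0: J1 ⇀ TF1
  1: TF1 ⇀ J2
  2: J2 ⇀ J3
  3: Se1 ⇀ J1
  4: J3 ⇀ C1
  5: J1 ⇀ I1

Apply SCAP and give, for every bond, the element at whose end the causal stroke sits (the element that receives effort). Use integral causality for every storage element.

b0 →J1
b1 →TF1
b2 →J2
b3 →J1
b4 →J3
b5 →I1

b3 →J1  (Se1 (Se) sets effort on bond)
b4 →J3  (prefer integral on C1)
b2 →J2  (J3 effort already set via bond 4)
b1 →TF1  (closing 1-jn rule on J2)
b0 →J1  (TF TF1: opposite of bond 1)
b5 →I1  (J1 needs exactly one f-in)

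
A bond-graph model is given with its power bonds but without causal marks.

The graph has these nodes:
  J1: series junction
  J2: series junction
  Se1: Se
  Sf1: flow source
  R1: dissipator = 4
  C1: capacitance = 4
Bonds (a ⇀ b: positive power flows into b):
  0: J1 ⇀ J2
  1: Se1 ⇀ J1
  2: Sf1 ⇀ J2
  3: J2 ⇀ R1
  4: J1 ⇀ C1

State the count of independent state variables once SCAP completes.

1  (C1 all integral)

bond 1 stroke at J1  (Se1: effort source, stroke at far end)
bond 2 stroke at Sf1  (Sf1 (Sf) sets flow on bond)
bond 0 stroke at J2  (J2 flow already set via bond 2)
bond 3 stroke at J2  (J2: bond 2 brought flow, rest push out)
bond 4 stroke at J1  (J1: bond 0 brought flow, rest push out)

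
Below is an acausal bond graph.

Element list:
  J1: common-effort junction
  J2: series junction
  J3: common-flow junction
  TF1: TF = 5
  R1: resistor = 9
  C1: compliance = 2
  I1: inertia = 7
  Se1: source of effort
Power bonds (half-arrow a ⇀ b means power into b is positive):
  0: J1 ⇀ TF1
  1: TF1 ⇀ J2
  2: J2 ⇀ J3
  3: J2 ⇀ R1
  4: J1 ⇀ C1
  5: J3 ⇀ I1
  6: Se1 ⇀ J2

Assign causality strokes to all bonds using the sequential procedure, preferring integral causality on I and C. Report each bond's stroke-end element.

β6 stroke at J2  (Se1 (Se) sets effort on bond)
β4 stroke at J1  (C1 outputs effort q/C1)
β0 stroke at TF1  (J1 effort already set via bond 4)
β1 stroke at J2  (TF1: transformer flips bond 0)
β5 stroke at I1  (I1: I, integral causality)
β2 stroke at J3  (J3: bond 5 brought flow, rest push out)
β3 stroke at J2  (common-f at J2 fixed by 2)

β0 →TF1
β1 →J2
β2 →J3
β3 →J2
β4 →J1
β5 →I1
β6 →J2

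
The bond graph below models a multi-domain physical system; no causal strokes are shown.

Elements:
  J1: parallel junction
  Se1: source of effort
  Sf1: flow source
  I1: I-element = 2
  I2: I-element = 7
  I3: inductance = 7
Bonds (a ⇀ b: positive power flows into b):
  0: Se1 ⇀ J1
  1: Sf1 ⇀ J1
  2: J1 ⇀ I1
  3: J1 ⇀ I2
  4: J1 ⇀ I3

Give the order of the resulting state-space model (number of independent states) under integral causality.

3  (I1, I2, I3 all integral)

bond 0 stroke at J1  (Se1 fixes effort; stroke away)
bond 1 stroke at Sf1  (Sf1: flow source, stroke at near end)
bond 2 stroke at I1  (common-e at J1 fixed by 0)
bond 3 stroke at I2  (J1: bond 0 brought effort, rest push out)
bond 4 stroke at I3  (common-e at J1 fixed by 0)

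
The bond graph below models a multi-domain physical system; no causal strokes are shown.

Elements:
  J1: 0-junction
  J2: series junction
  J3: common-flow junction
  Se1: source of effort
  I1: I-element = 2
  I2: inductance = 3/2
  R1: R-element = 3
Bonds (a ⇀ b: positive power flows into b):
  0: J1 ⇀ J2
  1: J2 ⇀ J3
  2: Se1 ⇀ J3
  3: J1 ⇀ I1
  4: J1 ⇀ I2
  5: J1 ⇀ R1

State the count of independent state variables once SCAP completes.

β2 |J3  (source Se1 imposes e)
β1 |J2  (J3: last free bond brings flow in)
β0 |J1  (J2: last free bond brings flow in)
β3 |I1  (common-e at J1 fixed by 0)
β4 |I2  (0-jn J1 has e-setter on 0)
β5 |R1  (common-e at J1 fixed by 0)

2  (I1, I2 all integral)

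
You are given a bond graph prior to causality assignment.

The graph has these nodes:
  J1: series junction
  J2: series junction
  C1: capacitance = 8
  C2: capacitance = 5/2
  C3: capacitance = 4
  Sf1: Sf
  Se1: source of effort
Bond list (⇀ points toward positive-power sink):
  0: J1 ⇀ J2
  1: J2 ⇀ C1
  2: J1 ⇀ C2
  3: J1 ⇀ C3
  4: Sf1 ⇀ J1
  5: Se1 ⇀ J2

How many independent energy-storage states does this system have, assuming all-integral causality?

3  (C1, C2, C3 all integral)

b4 stroke→Sf1  (Sf1 fixes flow; stroke at Sf1)
b5 stroke→J2  (source Se1 imposes e)
b0 stroke→J1  (1-jn J1 has f-setter on 4)
b2 stroke→J1  (J1 flow already set via bond 4)
b3 stroke→J1  (1-jn J1 has f-setter on 4)
b1 stroke→J2  (J2: bond 0 brought flow, rest push out)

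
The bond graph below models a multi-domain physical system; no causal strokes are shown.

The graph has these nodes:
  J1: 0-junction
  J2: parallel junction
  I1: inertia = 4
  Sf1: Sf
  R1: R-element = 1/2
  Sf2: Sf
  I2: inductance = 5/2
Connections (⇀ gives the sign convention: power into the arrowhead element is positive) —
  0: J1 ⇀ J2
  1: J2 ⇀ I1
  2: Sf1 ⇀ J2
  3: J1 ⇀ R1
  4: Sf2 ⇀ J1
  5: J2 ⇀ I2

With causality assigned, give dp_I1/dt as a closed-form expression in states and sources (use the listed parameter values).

β2 stroke at Sf1  (source Sf1 imposes f)
β4 stroke at Sf2  (Sf2 (Sf) sets flow on bond)
β1 stroke at I1  (I1: I, integral causality)
β5 stroke at I2  (prefer integral on I2)
β0 stroke at J2  (only one effort-in slot at J2)
β3 stroke at J1  (J1: last free bond brings effort in)

dp_I1/dt = F_Sf1/2 + F_Sf2/2 - p_I1/8 - p_I2/5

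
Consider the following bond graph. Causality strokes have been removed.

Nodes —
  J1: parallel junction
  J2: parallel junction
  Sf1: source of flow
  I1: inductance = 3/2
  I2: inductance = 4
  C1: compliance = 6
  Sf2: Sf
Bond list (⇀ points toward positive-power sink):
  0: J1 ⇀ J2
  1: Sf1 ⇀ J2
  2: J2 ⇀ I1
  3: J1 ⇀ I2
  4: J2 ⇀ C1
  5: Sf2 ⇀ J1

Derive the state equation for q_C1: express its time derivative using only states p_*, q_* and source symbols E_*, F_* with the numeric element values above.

dq_C1/dt = F_Sf1 + F_Sf2 - 2*p_I1/3 - p_I2/4

b1 stroke→Sf1  (Sf1 (Sf) sets flow on bond)
b5 stroke→Sf2  (source Sf2 imposes f)
b2 stroke→I1  (I1 integral (f out))
b3 stroke→I2  (prefer integral on I2)
b0 stroke→J1  (J1 needs exactly one e-in)
b4 stroke→J2  (J2: last free bond brings effort in)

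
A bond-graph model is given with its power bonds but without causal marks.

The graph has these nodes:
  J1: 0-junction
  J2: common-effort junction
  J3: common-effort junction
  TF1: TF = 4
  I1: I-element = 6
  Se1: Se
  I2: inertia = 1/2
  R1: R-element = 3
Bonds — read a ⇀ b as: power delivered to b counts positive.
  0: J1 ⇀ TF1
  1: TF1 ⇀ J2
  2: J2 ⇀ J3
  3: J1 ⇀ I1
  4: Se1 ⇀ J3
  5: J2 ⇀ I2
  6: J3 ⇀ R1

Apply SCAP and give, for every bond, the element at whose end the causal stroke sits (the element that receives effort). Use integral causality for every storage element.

β0 stroke at J1
β1 stroke at TF1
β2 stroke at J2
β3 stroke at I1
β4 stroke at J3
β5 stroke at I2
β6 stroke at R1

#4 →J3  (source Se1 imposes e)
#2 →J2  (J3: bond 4 brought effort, rest push out)
#6 →R1  (common-e at J3 fixed by 4)
#1 →TF1  (common-e at J2 fixed by 2)
#5 →I2  (common-e at J2 fixed by 2)
#0 →J1  (TF TF1: opposite of bond 1)
#3 →I1  (0-jn J1 has e-setter on 0)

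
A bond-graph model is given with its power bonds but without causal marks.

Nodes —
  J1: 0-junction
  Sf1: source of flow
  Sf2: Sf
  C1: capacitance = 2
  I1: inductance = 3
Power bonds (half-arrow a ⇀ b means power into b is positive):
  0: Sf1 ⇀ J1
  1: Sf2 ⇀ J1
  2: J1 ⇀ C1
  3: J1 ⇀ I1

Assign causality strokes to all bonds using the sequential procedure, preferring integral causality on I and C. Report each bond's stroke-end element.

β0 |Sf1  (source Sf1 imposes f)
β1 |Sf2  (source Sf2 imposes f)
β2 |J1  (C1: C, integral causality)
β3 |I1  (J1 effort already set via bond 2)

b0 →Sf1
b1 →Sf2
b2 →J1
b3 →I1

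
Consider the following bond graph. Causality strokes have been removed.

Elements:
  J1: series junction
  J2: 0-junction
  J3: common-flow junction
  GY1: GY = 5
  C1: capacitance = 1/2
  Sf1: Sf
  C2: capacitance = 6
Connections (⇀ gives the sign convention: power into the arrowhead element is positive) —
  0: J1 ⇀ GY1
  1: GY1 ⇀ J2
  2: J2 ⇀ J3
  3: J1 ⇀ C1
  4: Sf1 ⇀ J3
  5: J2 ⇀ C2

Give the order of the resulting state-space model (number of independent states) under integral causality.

2  (C1, C2 all integral)

β4 →Sf1  (Sf1: flow source, stroke at near end)
β2 →J3  (common-f at J3 fixed by 4)
β3 →J1  (C1 integral (e out))
β0 →GY1  (only one flow-in slot at J1)
β1 →GY1  (GY GY1: same side as bond 0)
β5 →J2  (closing 0-jn rule on J2)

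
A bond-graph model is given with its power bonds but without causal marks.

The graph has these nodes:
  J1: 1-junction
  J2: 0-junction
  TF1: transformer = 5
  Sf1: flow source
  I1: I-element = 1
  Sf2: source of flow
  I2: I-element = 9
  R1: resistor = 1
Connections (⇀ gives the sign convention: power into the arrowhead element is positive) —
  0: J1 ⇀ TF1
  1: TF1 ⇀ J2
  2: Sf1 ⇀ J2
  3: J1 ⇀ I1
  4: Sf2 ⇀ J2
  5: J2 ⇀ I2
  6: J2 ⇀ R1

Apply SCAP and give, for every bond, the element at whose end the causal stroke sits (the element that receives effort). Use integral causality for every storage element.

bond 0 stroke at J1
bond 1 stroke at TF1
bond 2 stroke at Sf1
bond 3 stroke at I1
bond 4 stroke at Sf2
bond 5 stroke at I2
bond 6 stroke at J2

#2 |Sf1  (Sf1: flow source, stroke at near end)
#4 |Sf2  (Sf2 fixes flow; stroke at Sf2)
#3 |I1  (prefer integral on I1)
#0 |J1  (J1 flow already set via bond 3)
#1 |TF1  (TF TF1: opposite of bond 0)
#5 |I2  (I2 outputs flow p/I2)
#6 |J2  (J2 needs exactly one e-in)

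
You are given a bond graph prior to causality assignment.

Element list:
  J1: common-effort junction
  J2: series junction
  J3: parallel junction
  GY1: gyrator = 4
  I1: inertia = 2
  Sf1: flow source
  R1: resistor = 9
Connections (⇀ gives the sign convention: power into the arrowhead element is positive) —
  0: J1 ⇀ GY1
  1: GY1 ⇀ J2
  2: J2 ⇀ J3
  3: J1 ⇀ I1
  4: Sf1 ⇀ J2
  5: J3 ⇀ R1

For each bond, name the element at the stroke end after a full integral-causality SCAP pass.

bond 4 stroke→Sf1  (Sf1 fixes flow; stroke at Sf1)
bond 1 stroke→J2  (J2 flow already set via bond 4)
bond 2 stroke→J2  (common-f at J2 fixed by 4)
bond 5 stroke→J3  (only one effort-in slot at J3)
bond 0 stroke→J1  (GY1 both-in/both-out from 1)
bond 3 stroke→I1  (common-e at J1 fixed by 0)

β0 →J1
β1 →J2
β2 →J2
β3 →I1
β4 →Sf1
β5 →J3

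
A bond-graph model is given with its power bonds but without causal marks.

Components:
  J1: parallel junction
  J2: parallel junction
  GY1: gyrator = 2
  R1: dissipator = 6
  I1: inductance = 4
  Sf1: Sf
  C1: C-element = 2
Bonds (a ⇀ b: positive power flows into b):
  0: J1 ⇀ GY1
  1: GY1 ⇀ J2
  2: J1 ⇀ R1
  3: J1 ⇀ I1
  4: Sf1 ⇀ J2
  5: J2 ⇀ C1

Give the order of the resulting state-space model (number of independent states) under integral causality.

bond 4 →Sf1  (Sf1: flow source, stroke at near end)
bond 3 →I1  (prefer integral on I1)
bond 5 →J2  (C1 outputs effort q/C1)
bond 1 →GY1  (0-jn J2 has e-setter on 5)
bond 0 →GY1  (GY GY1: same side as bond 1)
bond 2 →J1  (closing 0-jn rule on J1)

2  (C1, I1 all integral)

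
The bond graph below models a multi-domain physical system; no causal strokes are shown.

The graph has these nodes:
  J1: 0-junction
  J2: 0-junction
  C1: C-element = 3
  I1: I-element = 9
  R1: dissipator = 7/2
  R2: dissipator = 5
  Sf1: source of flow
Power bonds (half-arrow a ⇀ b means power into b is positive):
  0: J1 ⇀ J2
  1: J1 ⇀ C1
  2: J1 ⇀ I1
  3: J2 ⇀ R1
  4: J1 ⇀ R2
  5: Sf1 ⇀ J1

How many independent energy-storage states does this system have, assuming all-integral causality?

#5 →Sf1  (Sf1 (Sf) sets flow on bond)
#1 →J1  (prefer integral on C1)
#0 →J2  (common-e at J1 fixed by 1)
#2 →I1  (0-jn J1 has e-setter on 1)
#4 →R2  (J1: bond 1 brought effort, rest push out)
#3 →R1  (J2 effort already set via bond 0)

2  (C1, I1 all integral)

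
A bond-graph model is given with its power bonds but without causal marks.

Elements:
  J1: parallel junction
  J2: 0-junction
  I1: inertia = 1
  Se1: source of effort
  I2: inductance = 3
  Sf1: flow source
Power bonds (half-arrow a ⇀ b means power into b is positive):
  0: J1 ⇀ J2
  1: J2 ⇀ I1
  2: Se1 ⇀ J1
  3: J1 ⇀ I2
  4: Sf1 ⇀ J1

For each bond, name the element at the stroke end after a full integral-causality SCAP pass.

b0 stroke→J2
b1 stroke→I1
b2 stroke→J1
b3 stroke→I2
b4 stroke→Sf1

#2 →J1  (Se1 fixes effort; stroke away)
#4 →Sf1  (Sf1 (Sf) sets flow on bond)
#0 →J2  (J1: bond 2 brought effort, rest push out)
#3 →I2  (common-e at J1 fixed by 2)
#1 →I1  (J2 effort already set via bond 0)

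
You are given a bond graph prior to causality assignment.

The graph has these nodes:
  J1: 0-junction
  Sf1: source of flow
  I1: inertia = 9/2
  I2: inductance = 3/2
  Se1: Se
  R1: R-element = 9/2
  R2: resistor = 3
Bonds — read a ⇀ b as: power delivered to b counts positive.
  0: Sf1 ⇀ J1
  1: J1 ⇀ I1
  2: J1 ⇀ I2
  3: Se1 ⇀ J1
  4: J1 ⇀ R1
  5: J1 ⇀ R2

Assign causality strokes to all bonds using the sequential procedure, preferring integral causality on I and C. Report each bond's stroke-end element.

β0 stroke at Sf1  (Sf1: flow source, stroke at near end)
β3 stroke at J1  (Se1 (Se) sets effort on bond)
β1 stroke at I1  (0-jn J1 has e-setter on 3)
β2 stroke at I2  (0-jn J1 has e-setter on 3)
β4 stroke at R1  (J1: bond 3 brought effort, rest push out)
β5 stroke at R2  (J1 effort already set via bond 3)

#0 stroke at Sf1
#1 stroke at I1
#2 stroke at I2
#3 stroke at J1
#4 stroke at R1
#5 stroke at R2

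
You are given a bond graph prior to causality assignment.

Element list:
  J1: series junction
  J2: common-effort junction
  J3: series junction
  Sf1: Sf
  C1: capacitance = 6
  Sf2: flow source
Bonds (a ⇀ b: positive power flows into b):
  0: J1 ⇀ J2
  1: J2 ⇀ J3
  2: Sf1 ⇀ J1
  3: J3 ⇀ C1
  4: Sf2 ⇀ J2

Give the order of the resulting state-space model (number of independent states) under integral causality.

1  (C1 all integral)

β2 →Sf1  (Sf1 (Sf) sets flow on bond)
β4 →Sf2  (Sf2 (Sf) sets flow on bond)
β0 →J1  (J1: bond 2 brought flow, rest push out)
β1 →J2  (J2: last free bond brings effort in)
β3 →J3  (J3: bond 1 brought flow, rest push out)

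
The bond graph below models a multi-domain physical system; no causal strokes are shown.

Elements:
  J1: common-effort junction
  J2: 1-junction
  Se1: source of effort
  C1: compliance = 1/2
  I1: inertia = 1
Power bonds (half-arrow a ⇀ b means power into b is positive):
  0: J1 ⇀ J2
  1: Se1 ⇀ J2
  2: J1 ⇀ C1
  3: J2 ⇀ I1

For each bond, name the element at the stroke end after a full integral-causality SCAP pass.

β0 stroke→J2
β1 stroke→J2
β2 stroke→J1
β3 stroke→I1

b1 stroke→J2  (Se1: effort source, stroke at far end)
b2 stroke→J1  (C1 outputs effort q/C1)
b0 stroke→J2  (common-e at J1 fixed by 2)
b3 stroke→I1  (J2: last free bond brings flow in)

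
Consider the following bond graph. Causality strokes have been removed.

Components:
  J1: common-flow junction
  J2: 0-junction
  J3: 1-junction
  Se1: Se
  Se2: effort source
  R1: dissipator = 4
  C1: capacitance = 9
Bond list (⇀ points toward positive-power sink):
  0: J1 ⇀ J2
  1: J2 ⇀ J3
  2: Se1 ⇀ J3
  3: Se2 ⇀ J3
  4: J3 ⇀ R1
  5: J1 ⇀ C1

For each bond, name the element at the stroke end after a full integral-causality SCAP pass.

β0 stroke at J2
β1 stroke at J3
β2 stroke at J3
β3 stroke at J3
β4 stroke at R1
β5 stroke at J1

b2 →J3  (Se1 (Se) sets effort on bond)
b3 →J3  (Se2: effort source, stroke at far end)
b5 →J1  (C1: C, integral causality)
b0 →J2  (J1 needs exactly one f-in)
b1 →J3  (0-jn J2 has e-setter on 0)
b4 →R1  (closing 1-jn rule on J3)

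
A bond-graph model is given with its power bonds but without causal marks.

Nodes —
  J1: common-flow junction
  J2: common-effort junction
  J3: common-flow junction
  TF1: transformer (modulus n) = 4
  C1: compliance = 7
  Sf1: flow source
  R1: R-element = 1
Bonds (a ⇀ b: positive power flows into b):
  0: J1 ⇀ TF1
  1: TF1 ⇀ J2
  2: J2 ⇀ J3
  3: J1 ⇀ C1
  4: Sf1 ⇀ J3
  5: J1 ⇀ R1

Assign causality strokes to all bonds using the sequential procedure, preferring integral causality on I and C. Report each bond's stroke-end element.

β0 |TF1
β1 |J2
β2 |J3
β3 |J1
β4 |Sf1
β5 |J1

bond 4 stroke at Sf1  (Sf1 fixes flow; stroke at Sf1)
bond 2 stroke at J3  (common-f at J3 fixed by 4)
bond 1 stroke at J2  (J2 needs exactly one e-in)
bond 0 stroke at TF1  (TF TF1: opposite of bond 1)
bond 3 stroke at J1  (1-jn J1 has f-setter on 0)
bond 5 stroke at J1  (1-jn J1 has f-setter on 0)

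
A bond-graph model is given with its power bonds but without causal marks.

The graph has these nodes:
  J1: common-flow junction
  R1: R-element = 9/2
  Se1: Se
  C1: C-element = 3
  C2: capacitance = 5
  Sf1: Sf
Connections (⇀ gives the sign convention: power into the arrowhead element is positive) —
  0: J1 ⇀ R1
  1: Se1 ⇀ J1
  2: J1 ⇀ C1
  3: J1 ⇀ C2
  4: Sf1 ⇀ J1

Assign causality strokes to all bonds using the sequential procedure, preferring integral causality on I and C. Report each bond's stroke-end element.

#0 |J1
#1 |J1
#2 |J1
#3 |J1
#4 |Sf1

β1 |J1  (source Se1 imposes e)
β4 |Sf1  (source Sf1 imposes f)
β0 |J1  (1-jn J1 has f-setter on 4)
β2 |J1  (J1 flow already set via bond 4)
β3 |J1  (common-f at J1 fixed by 4)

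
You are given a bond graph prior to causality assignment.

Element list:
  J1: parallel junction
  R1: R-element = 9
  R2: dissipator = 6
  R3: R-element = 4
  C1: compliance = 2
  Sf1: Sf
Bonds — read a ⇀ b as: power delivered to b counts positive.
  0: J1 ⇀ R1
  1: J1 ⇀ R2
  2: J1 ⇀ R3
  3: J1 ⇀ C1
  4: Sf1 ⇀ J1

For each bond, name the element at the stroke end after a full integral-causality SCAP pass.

β4 stroke→Sf1  (Sf1 fixes flow; stroke at Sf1)
β3 stroke→J1  (C1 integral (e out))
β0 stroke→R1  (common-e at J1 fixed by 3)
β1 stroke→R2  (common-e at J1 fixed by 3)
β2 stroke→R3  (0-jn J1 has e-setter on 3)

b0 stroke→R1
b1 stroke→R2
b2 stroke→R3
b3 stroke→J1
b4 stroke→Sf1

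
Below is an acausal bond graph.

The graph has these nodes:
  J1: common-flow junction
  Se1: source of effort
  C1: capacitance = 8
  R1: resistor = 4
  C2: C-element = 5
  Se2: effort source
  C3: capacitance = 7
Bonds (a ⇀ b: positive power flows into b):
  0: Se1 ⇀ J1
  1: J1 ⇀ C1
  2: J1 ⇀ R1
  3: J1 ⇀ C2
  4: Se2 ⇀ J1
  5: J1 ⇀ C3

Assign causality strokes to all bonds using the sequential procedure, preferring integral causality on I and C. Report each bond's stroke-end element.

b0 →J1  (Se1 (Se) sets effort on bond)
b4 →J1  (Se2: effort source, stroke at far end)
b1 →J1  (C1 integral (e out))
b3 →J1  (C2 integral (e out))
b5 →J1  (C3 integral (e out))
b2 →R1  (only one flow-in slot at J1)

#0 stroke at J1
#1 stroke at J1
#2 stroke at R1
#3 stroke at J1
#4 stroke at J1
#5 stroke at J1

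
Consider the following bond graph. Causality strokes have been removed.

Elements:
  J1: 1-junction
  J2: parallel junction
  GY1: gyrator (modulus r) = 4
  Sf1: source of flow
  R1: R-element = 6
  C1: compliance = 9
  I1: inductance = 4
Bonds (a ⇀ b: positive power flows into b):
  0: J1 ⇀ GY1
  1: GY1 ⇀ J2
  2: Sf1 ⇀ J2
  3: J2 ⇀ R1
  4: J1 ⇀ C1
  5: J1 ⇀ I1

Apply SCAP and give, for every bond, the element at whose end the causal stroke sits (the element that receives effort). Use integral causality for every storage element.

#2 stroke at Sf1  (Sf1 fixes flow; stroke at Sf1)
#4 stroke at J1  (C1: C, integral causality)
#5 stroke at I1  (I1: I, integral causality)
#0 stroke at J1  (J1 flow already set via bond 5)
#1 stroke at J2  (GY1 both-in/both-out from 0)
#3 stroke at R1  (J2: bond 1 brought effort, rest push out)

#0 →J1
#1 →J2
#2 →Sf1
#3 →R1
#4 →J1
#5 →I1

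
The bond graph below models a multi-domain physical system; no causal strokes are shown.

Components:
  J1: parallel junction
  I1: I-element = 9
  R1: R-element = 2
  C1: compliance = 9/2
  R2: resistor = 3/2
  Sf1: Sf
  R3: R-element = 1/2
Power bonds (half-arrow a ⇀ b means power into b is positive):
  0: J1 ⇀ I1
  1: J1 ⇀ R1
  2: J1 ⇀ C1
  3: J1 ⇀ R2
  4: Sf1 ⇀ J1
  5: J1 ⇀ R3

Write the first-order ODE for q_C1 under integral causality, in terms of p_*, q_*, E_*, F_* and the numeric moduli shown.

b4 stroke→Sf1  (Sf1 fixes flow; stroke at Sf1)
b0 stroke→I1  (I1: I, integral causality)
b2 stroke→J1  (prefer integral on C1)
b1 stroke→R1  (common-e at J1 fixed by 2)
b3 stroke→R2  (J1: bond 2 brought effort, rest push out)
b5 stroke→R3  (0-jn J1 has e-setter on 2)

dq_C1/dt = F_Sf1 - p_I1/9 - 19*q_C1/27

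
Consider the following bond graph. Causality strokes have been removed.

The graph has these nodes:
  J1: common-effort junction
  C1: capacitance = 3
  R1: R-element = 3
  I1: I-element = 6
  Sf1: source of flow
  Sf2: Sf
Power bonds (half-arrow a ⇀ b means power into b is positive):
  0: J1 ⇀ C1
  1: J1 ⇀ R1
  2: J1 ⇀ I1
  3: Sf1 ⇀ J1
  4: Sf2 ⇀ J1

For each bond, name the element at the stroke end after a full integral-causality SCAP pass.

#0 →J1
#1 →R1
#2 →I1
#3 →Sf1
#4 →Sf2

bond 3 →Sf1  (Sf1: flow source, stroke at near end)
bond 4 →Sf2  (Sf2: flow source, stroke at near end)
bond 0 →J1  (C1 outputs effort q/C1)
bond 1 →R1  (J1 effort already set via bond 0)
bond 2 →I1  (J1: bond 0 brought effort, rest push out)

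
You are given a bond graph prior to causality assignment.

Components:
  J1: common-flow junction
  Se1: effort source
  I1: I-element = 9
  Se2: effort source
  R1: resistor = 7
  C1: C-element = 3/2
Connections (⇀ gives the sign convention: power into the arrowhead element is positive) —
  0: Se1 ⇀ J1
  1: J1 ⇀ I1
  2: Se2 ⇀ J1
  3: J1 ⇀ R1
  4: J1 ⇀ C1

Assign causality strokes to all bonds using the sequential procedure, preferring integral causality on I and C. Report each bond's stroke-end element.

#0 stroke→J1
#1 stroke→I1
#2 stroke→J1
#3 stroke→J1
#4 stroke→J1

b0 stroke→J1  (source Se1 imposes e)
b2 stroke→J1  (Se2 (Se) sets effort on bond)
b1 stroke→I1  (prefer integral on I1)
b3 stroke→J1  (J1 flow already set via bond 1)
b4 stroke→J1  (J1 flow already set via bond 1)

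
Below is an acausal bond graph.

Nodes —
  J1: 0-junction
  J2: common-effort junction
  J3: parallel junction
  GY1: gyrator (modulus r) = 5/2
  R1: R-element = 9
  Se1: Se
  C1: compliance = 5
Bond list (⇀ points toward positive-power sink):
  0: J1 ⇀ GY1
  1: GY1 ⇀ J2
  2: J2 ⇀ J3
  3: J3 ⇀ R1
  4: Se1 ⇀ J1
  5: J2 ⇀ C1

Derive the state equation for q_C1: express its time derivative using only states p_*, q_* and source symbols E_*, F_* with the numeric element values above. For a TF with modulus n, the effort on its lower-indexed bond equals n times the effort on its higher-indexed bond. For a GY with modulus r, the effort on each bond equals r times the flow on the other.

#4 →J1  (Se1 fixes effort; stroke away)
#0 →GY1  (J1 effort already set via bond 4)
#1 →GY1  (through GY1, causality inverts; strokes same side of GY1)
#5 →J2  (C1: C, integral causality)
#2 →J3  (J2: bond 5 brought effort, rest push out)
#3 →R1  (0-jn J3 has e-setter on 2)

dq_C1/dt = 2*E_Se1/5 - q_C1/45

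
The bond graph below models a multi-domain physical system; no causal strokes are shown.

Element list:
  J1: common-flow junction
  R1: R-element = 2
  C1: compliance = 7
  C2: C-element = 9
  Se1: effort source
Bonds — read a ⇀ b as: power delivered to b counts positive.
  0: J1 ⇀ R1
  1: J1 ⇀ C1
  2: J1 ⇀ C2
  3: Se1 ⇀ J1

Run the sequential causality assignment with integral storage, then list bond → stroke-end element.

#0 |R1
#1 |J1
#2 |J1
#3 |J1

β3 stroke→J1  (source Se1 imposes e)
β1 stroke→J1  (C1 integral (e out))
β2 stroke→J1  (prefer integral on C2)
β0 stroke→R1  (J1 needs exactly one f-in)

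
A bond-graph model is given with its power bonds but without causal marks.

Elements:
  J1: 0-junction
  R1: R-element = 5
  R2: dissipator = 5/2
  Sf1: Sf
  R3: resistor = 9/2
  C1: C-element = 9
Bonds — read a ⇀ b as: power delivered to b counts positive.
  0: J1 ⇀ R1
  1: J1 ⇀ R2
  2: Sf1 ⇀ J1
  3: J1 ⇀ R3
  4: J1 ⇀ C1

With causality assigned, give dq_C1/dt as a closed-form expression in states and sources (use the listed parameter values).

dq_C1/dt = F_Sf1 - 37*q_C1/405

β2 |Sf1  (source Sf1 imposes f)
β4 |J1  (C1: C, integral causality)
β0 |R1  (J1: bond 4 brought effort, rest push out)
β1 |R2  (J1 effort already set via bond 4)
β3 |R3  (common-e at J1 fixed by 4)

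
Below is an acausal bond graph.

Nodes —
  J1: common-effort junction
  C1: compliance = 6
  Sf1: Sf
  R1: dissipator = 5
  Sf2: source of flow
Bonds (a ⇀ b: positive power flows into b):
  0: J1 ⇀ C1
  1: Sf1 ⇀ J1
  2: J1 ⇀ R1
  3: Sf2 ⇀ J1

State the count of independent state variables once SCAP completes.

1  (C1 all integral)

b1 →Sf1  (Sf1 fixes flow; stroke at Sf1)
b3 →Sf2  (source Sf2 imposes f)
b0 →J1  (C1 outputs effort q/C1)
b2 →R1  (J1: bond 0 brought effort, rest push out)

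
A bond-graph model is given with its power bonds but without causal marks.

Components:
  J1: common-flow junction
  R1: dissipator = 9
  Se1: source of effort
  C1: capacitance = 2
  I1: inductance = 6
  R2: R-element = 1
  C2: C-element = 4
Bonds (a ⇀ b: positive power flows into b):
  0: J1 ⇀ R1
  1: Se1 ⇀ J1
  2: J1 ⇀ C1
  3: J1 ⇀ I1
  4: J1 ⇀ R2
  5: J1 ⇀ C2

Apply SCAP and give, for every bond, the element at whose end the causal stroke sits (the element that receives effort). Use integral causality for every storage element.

β1 stroke at J1  (Se1 fixes effort; stroke away)
β2 stroke at J1  (prefer integral on C1)
β3 stroke at I1  (prefer integral on I1)
β0 stroke at J1  (J1: bond 3 brought flow, rest push out)
β4 stroke at J1  (common-f at J1 fixed by 3)
β5 stroke at J1  (1-jn J1 has f-setter on 3)

β0 stroke at J1
β1 stroke at J1
β2 stroke at J1
β3 stroke at I1
β4 stroke at J1
β5 stroke at J1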